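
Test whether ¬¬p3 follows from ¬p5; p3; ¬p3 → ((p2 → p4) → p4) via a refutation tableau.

Initial set: {T ¬p5; T p3; T (¬p3 → ((p2 → p4) → p4)); F ¬¬p3}.
F ¬¬p3: drop double negation, giving F p3.
× closes — contains both p3 and ¬p3.
All 1 branch closes.
Every branch closed, so the premises entail the conclusion.

Yes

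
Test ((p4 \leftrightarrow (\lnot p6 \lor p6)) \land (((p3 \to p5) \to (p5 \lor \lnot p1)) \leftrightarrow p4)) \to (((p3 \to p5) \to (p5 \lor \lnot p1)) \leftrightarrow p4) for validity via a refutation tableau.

Valid

Assume the negation and expand:
Initial set: {\lnot (((p4 \leftrightarrow (\lnot p6 \lor p6)) \land (((p3 \to p5) \to (p5 \lor \lnot p1)) \leftrightarrow p4)) \to (((p3 \to p5) \to (p5 \lor \lnot p1)) \leftrightarrow p4))}.
\lnot (((p4 \leftrightarrow (\lnot p6 \lor p6)) \land (((p3 \to p5) \to (p5 \lor \lnot p1)) \leftrightarrow p4)) \to (((p3 \to p5) \to (p5 \lor \lnot p1)) \leftrightarrow p4)): α-rule — add ((p4 \leftrightarrow (\lnot p6 \lor p6)) \land (((p3 \to p5) \to (p5 \lor \lnot p1)) \leftrightarrow p4)), \lnot (((p3 \to p5) \to (p5 \lor \lnot p1)) \leftrightarrow p4).
((p4 \leftrightarrow (\lnot p6 \lor p6)) \land (((p3 \to p5) \to (p5 \lor \lnot p1)) \leftrightarrow p4)): α-rule — add (p4 \leftrightarrow (\lnot p6 \lor p6)), (((p3 \to p5) \to (p5 \lor \lnot p1)) \leftrightarrow p4).
\lnot (((p3 \to p5) \to (p5 \lor \lnot p1)) \leftrightarrow p4): β-rule — branch into ((p3 \to p5) \to (p5 \lor \lnot p1)), \lnot p4  //  \lnot ((p3 \to p5) \to (p5 \lor \lnot p1)), p4.
  branch 1 (add ((p3 \to p5) \to (p5 \lor \lnot p1)), \lnot p4):
    (p4 \leftrightarrow (\lnot p6 \lor p6)): β-rule — branch into p4, (\lnot p6 \lor p6)  //  \lnot p4, \lnot (\lnot p6 \lor p6).
      branch 1.1 (add p4, (\lnot p6 \lor p6)):
        × closes — contains both p4 and \lnot p4.
      branch 1.2 (add \lnot p4, \lnot (\lnot p6 \lor p6)):
        \lnot (\lnot p6 \lor p6): α-rule — add \lnot \lnot p6, \lnot p6.
        × closes — contains both p6 and \lnot p6.
  branch 2 (add \lnot ((p3 \to p5) \to (p5 \lor \lnot p1)), p4):
    \lnot ((p3 \to p5) \to (p5 \lor \lnot p1)): α-rule — add (p3 \to p5), \lnot (p5 \lor \lnot p1).
    \lnot (p5 \lor \lnot p1): α-rule — add \lnot p5, \lnot \lnot p1.
    (p4 \leftrightarrow (\lnot p6 \lor p6)): β-rule — branch into p4, (\lnot p6 \lor p6)  //  \lnot p4, \lnot (\lnot p6 \lor p6).
      branch 2.1 (add p4, (\lnot p6 \lor p6)):
        (((p3 \to p5) \to (p5 \lor \lnot p1)) \leftrightarrow p4): β-rule — branch into ((p3 \to p5) \to (p5 \lor \lnot p1)), p4  //  \lnot ((p3 \to p5) \to (p5 \lor \lnot p1)), \lnot p4.
          branch 2.1.1 (add ((p3 \to p5) \to (p5 \lor \lnot p1)), p4):
            (p3 \to p5): β-rule — branch into \lnot p3  //  p5.
              branch 2.1.1.1 (add \lnot p3):
                (\lnot p6 \lor p6): β-rule — branch into \lnot p6  //  p6.
                  branch 2.1.1.1.1 (add \lnot p6):
                    ((p3 \to p5) \to (p5 \lor \lnot p1)): β-rule — branch into \lnot (p3 \to p5)  //  (p5 \lor \lnot p1).
                      branch 2.1.1.1.1.1 (add \lnot (p3 \to p5)):
                        \lnot (p3 \to p5): α-rule — add p3, \lnot p5.
                        × closes — contains both p3 and \lnot p3.
                      branch 2.1.1.1.1.2 (add (p5 \lor \lnot p1)):
                        (p5 \lor \lnot p1): β-rule — branch into p5  //  \lnot p1.
                          branch 2.1.1.1.1.2.1 (add p5):
                            × closes — contains both p5 and \lnot p5.
                          branch 2.1.1.1.1.2.2 (add \lnot p1):
                            × closes — contains both p1 and \lnot p1.
                  branch 2.1.1.1.2 (add p6):
                    ((p3 \to p5) \to (p5 \lor \lnot p1)): β-rule — branch into \lnot (p3 \to p5)  //  (p5 \lor \lnot p1).
                      branch 2.1.1.1.2.1 (add \lnot (p3 \to p5)):
                        \lnot (p3 \to p5): α-rule — add p3, \lnot p5.
                        × closes — contains both p3 and \lnot p3.
                      branch 2.1.1.1.2.2 (add (p5 \lor \lnot p1)):
                        (p5 \lor \lnot p1): β-rule — branch into p5  //  \lnot p1.
                          branch 2.1.1.1.2.2.1 (add p5):
                            × closes — contains both p5 and \lnot p5.
                          branch 2.1.1.1.2.2.2 (add \lnot p1):
                            × closes — contains both p1 and \lnot p1.
              branch 2.1.1.2 (add p5):
                × closes — contains both p5 and \lnot p5.
          branch 2.1.2 (add \lnot ((p3 \to p5) \to (p5 \lor \lnot p1)), \lnot p4):
            × closes — contains both p4 and \lnot p4.
      branch 2.2 (add \lnot p4, \lnot (\lnot p6 \lor p6)):
        × closes — contains both p4 and \lnot p4.
All 11 branches close.
Every branch closed, so the negation is unsatisfiable and the formula is valid.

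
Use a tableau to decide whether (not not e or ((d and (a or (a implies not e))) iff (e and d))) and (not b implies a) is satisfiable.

Initial set: {((not not e or ((d and (a or (a implies not e))) iff (e and d))) and (not b implies a))}.
((not not e or ((d and (a or (a implies not e))) iff (e and d))) and (not b implies a)): α-rule — add (not not e or ((d and (a or (a implies not e))) iff (e and d))), (not b implies a).
(not not e or ((d and (a or (a implies not e))) iff (e and d))): β-rule — branch into not not e  //  ((d and (a or (a implies not e))) iff (e and d)).
  branch 1 (add not not e):
    not not e: drop double negation, giving e.
    (not b implies a): β-rule — branch into not not b  //  a.
      branch 1.1 (add not not b):
        ○ open, literals {b=1, e=1}.
      branch 1.2 (add a):
        ○ open, literals {a=1, e=1}.
  branch 2 (add ((d and (a or (a implies not e))) iff (e and d))):
    (not b implies a): β-rule — branch into not not b  //  a.
      branch 2.1 (add not not b):
        ((d and (a or (a implies not e))) iff (e and d)): β-rule — branch into (d and (a or (a implies not e))), (e and d)  //  not (d and (a or (a implies not e))), not (e and d).
          branch 2.1.1 (add (d and (a or (a implies not e))), (e and d)):
            (d and (a or (a implies not e))): α-rule — add d, (a or (a implies not e)).
            (e and d): α-rule — add e, d.
            (a or (a implies not e)): β-rule — branch into a  //  (a implies not e).
              branch 2.1.1.1 (add a):
                ○ open, literals {a=1, b=1, d=1, e=1}.
              branch 2.1.1.2 (add (a implies not e)):
                (a implies not e): β-rule — branch into not a  //  not e.
                  branch 2.1.1.2.1 (add not a):
                    ○ open, literals {a=0, b=1, d=1, e=1}.
                  branch 2.1.1.2.2 (add not e):
                    × closes — contains both e and not e.
          branch 2.1.2 (add not (d and (a or (a implies not e))), not (e and d)):
            not (d and (a or (a implies not e))): β-rule — branch into not d  //  not (a or (a implies not e)).
              branch 2.1.2.1 (add not d):
                not (e and d): β-rule — branch into not e  //  not d.
                  branch 2.1.2.1.1 (add not e):
                    ○ open, literals {b=1, d=0, e=0}.
                  branch 2.1.2.1.2 (add not d):
                    ○ open, literals {b=1, d=0}.
              branch 2.1.2.2 (add not (a or (a implies not e))):
                not (a or (a implies not e)): α-rule — add not a, not (a implies not e).
                not (a implies not e): α-rule — add a, not not e.
                × closes — contains both a and not a.
      branch 2.2 (add a):
        ((d and (a or (a implies not e))) iff (e and d)): β-rule — branch into (d and (a or (a implies not e))), (e and d)  //  not (d and (a or (a implies not e))), not (e and d).
          branch 2.2.1 (add (d and (a or (a implies not e))), (e and d)):
            (d and (a or (a implies not e))): α-rule — add d, (a or (a implies not e)).
            (e and d): α-rule — add e, d.
            (a or (a implies not e)): β-rule — branch into a  //  (a implies not e).
              branch 2.2.1.1 (add a):
                ○ open, literals {a=1, d=1, e=1}.
              branch 2.2.1.2 (add (a implies not e)):
                (a implies not e): β-rule — branch into not a  //  not e.
                  branch 2.2.1.2.1 (add not a):
                    × closes — contains both a and not a.
                  branch 2.2.1.2.2 (add not e):
                    × closes — contains both e and not e.
          branch 2.2.2 (add not (d and (a or (a implies not e))), not (e and d)):
            not (d and (a or (a implies not e))): β-rule — branch into not d  //  not (a or (a implies not e)).
              branch 2.2.2.1 (add not d):
                not (e and d): β-rule — branch into not e  //  not d.
                  branch 2.2.2.1.1 (add not e):
                    ○ open, literals {a=1, d=0, e=0}.
                  branch 2.2.2.1.2 (add not d):
                    ○ open, literals {a=1, d=0}.
              branch 2.2.2.2 (add not (a or (a implies not e))):
                not (a or (a implies not e)): α-rule — add not a, not (a implies not e).
                × closes — contains both a and not a.
5 branches closed, 9 open.
An open branch gives a satisfying assignment: b=1, e=1.

Satisfiable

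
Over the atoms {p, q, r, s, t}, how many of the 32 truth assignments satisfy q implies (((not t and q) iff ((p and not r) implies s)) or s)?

28

Initial set: {(q implies (((not t and q) iff ((p and not r) implies s)) or s))}.
(q implies (((not t and q) iff ((p and not r) implies s)) or s)): β-rule — branch into not q  //  (((not t and q) iff ((p and not r) implies s)) or s).
  branch 1 (add not q):
    ○ open, literals {q=F}.
  branch 2 (add (((not t and q) iff ((p and not r) implies s)) or s)):
    (((not t and q) iff ((p and not r) implies s)) or s): β-rule — branch into ((not t and q) iff ((p and not r) implies s))  //  s.
      branch 2.1 (add ((not t and q) iff ((p and not r) implies s))):
        ((not t and q) iff ((p and not r) implies s)): β-rule — branch into (not t and q), ((p and not r) implies s)  //  not (not t and q), not ((p and not r) implies s).
          branch 2.1.1 (add (not t and q), ((p and not r) implies s)):
            (not t and q): α-rule — add not t, q.
            ((p and not r) implies s): β-rule — branch into not (p and not r)  //  s.
              branch 2.1.1.1 (add not (p and not r)):
                not (p and not r): β-rule — branch into not p  //  not not r.
                  branch 2.1.1.1.1 (add not p):
                    ○ open, literals {p=F, q=T, t=F}.
                  branch 2.1.1.1.2 (add not not r):
                    ○ open, literals {q=T, r=T, t=F}.
              branch 2.1.1.2 (add s):
                ○ open, literals {q=T, s=T, t=F}.
          branch 2.1.2 (add not (not t and q), not ((p and not r) implies s)):
            not ((p and not r) implies s): α-rule — add (p and not r), not s.
            (p and not r): α-rule — add p, not r.
            not (not t and q): β-rule — branch into not not t  //  not q.
              branch 2.1.2.1 (add not not t):
                ○ open, literals {p=T, r=F, s=F, t=T}.
              branch 2.1.2.2 (add not q):
                ○ open, literals {p=T, q=F, r=F, s=F}.
      branch 2.2 (add s):
        ○ open, literals {s=T}.
0 branches closed, 7 open.
Each open branch fixes some atoms; the unmentioned ones are free. Counting distinct full assignments: branch {q=F} (p, r, s, t) contributes 16 new; branch {p=F, q=T, t=F} (r, s) contributes 4 new; branch {q=T, r=T, t=F} (p, s) contributes 2 new; branch {q=T, s=T, t=F} (p, r) contributes 1 new; branch {p=T, r=F, s=F, t=T} (q) contributes 1 new; branch {p=T, q=F, r=F, s=F} (t) contributes 0 new; branch {s=T} (p, q, r, t) contributes 4 new. Total: 28.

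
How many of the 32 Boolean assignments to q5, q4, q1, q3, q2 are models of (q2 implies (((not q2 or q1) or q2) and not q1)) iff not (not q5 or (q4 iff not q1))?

Initial set: {((q2 implies (((not q2 or q1) or q2) and not q1)) iff not (not q5 or (q4 iff not q1)))}.
((q2 implies (((not q2 or q1) or q2) and not q1)) iff not (not q5 or (q4 iff not q1))): β-rule — branch into (q2 implies (((not q2 or q1) or q2) and not q1)), not (not q5 or (q4 iff not q1))  //  not (q2 implies (((not q2 or q1) or q2) and not q1)), not not (not q5 or (q4 iff not q1)).
  branch 1 (add (q2 implies (((not q2 or q1) or q2) and not q1)), not (not q5 or (q4 iff not q1))):
    not (not q5 or (q4 iff not q1)): α-rule — add not not q5, not (q4 iff not q1).
    (q2 implies (((not q2 or q1) or q2) and not q1)): β-rule — branch into not q2  //  (((not q2 or q1) or q2) and not q1).
      branch 1.1 (add not q2):
        not (q4 iff not q1): β-rule — branch into q4, not not q1  //  not q4, not q1.
          branch 1.1.1 (add q4, not not q1):
            ○ open, literals {q1=true, q2=false, q4=true, q5=true}.
          branch 1.1.2 (add not q4, not q1):
            ○ open, literals {q1=false, q2=false, q4=false, q5=true}.
      branch 1.2 (add (((not q2 or q1) or q2) and not q1)):
        (((not q2 or q1) or q2) and not q1): α-rule — add ((not q2 or q1) or q2), not q1.
        not (q4 iff not q1): β-rule — branch into q4, not not q1  //  not q4, not q1.
          branch 1.2.1 (add q4, not not q1):
            × closes — contains both q1 and not q1.
          branch 1.2.2 (add not q4, not q1):
            ((not q2 or q1) or q2): β-rule — branch into (not q2 or q1)  //  q2.
              branch 1.2.2.1 (add (not q2 or q1)):
                (not q2 or q1): β-rule — branch into not q2  //  q1.
                  branch 1.2.2.1.1 (add not q2):
                    ○ open, literals {q1=false, q2=false, q4=false, q5=true}.
                  branch 1.2.2.1.2 (add q1):
                    × closes — contains both q1 and not q1.
              branch 1.2.2.2 (add q2):
                ○ open, literals {q1=false, q2=true, q4=false, q5=true}.
  branch 2 (add not (q2 implies (((not q2 or q1) or q2) and not q1)), not not (not q5 or (q4 iff not q1))):
    not (q2 implies (((not q2 or q1) or q2) and not q1)): α-rule — add q2, not (((not q2 or q1) or q2) and not q1).
    not not (not q5 or (q4 iff not q1)): β-rule — branch into not q5  //  (q4 iff not q1).
      branch 2.1 (add not q5):
        not (((not q2 or q1) or q2) and not q1): β-rule — branch into not ((not q2 or q1) or q2)  //  not not q1.
          branch 2.1.1 (add not ((not q2 or q1) or q2)):
            not ((not q2 or q1) or q2): α-rule — add not (not q2 or q1), not q2.
            × closes — contains both q2 and not q2.
          branch 2.1.2 (add not not q1):
            ○ open, literals {q1=true, q2=true, q5=false}.
      branch 2.2 (add (q4 iff not q1)):
        not (((not q2 or q1) or q2) and not q1): β-rule — branch into not ((not q2 or q1) or q2)  //  not not q1.
          branch 2.2.1 (add not ((not q2 or q1) or q2)):
            not ((not q2 or q1) or q2): α-rule — add not (not q2 or q1), not q2.
            × closes — contains both q2 and not q2.
          branch 2.2.2 (add not not q1):
            (q4 iff not q1): β-rule — branch into q4, not q1  //  not q4, not not q1.
              branch 2.2.2.1 (add q4, not q1):
                × closes — contains both q1 and not q1.
              branch 2.2.2.2 (add not q4, not not q1):
                ○ open, literals {q1=true, q2=true, q4=false}.
5 branches closed, 6 open.
Each open branch fixes some atoms; the unmentioned ones are free. Counting distinct full assignments: branch {q1=true, q2=false, q4=true, q5=true} (q3) contributes 2 new; branch {q1=false, q2=false, q4=false, q5=true} (q3) contributes 2 new; branch {q1=false, q2=false, q4=false, q5=true} (q3) contributes 0 new; branch {q1=false, q2=true, q4=false, q5=true} (q3) contributes 2 new; branch {q1=true, q2=true, q5=false} (q4, q3) contributes 4 new; branch {q1=true, q2=true, q4=false} (q5, q3) contributes 2 new. Total: 12.

12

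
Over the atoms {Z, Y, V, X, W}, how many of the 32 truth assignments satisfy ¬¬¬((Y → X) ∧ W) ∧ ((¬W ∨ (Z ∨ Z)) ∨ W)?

Initial set: {(¬¬¬((Y → X) ∧ W) ∧ ((¬W ∨ (Z ∨ Z)) ∨ W))}.
(¬¬¬((Y → X) ∧ W) ∧ ((¬W ∨ (Z ∨ Z)) ∨ W)): α-rule — add ¬¬¬((Y → X) ∧ W), ((¬W ∨ (Z ∨ Z)) ∨ W).
¬¬¬((Y → X) ∧ W): drop double negation, giving ¬((Y → X) ∧ W).
((¬W ∨ (Z ∨ Z)) ∨ W): β-rule — branch into (¬W ∨ (Z ∨ Z))  //  W.
  branch 1 (add (¬W ∨ (Z ∨ Z))):
    ¬((Y → X) ∧ W): β-rule — branch into ¬(Y → X)  //  ¬W.
      branch 1.1 (add ¬(Y → X)):
        ¬(Y → X): α-rule — add Y, ¬X.
        (¬W ∨ (Z ∨ Z)): β-rule — branch into ¬W  //  (Z ∨ Z).
          branch 1.1.1 (add ¬W):
            ○ open, literals {W=0, X=0, Y=1}.
          branch 1.1.2 (add (Z ∨ Z)):
            (Z ∨ Z): β-rule — branch into Z  //  Z.
              branch 1.1.2.1 (add Z):
                ○ open, literals {X=0, Y=1, Z=1}.
              branch 1.1.2.2 (add Z):
                ○ open, literals {X=0, Y=1, Z=1}.
      branch 1.2 (add ¬W):
        (¬W ∨ (Z ∨ Z)): β-rule — branch into ¬W  //  (Z ∨ Z).
          branch 1.2.1 (add ¬W):
            ○ open, literals {W=0}.
          branch 1.2.2 (add (Z ∨ Z)):
            (Z ∨ Z): β-rule — branch into Z  //  Z.
              branch 1.2.2.1 (add Z):
                ○ open, literals {W=0, Z=1}.
              branch 1.2.2.2 (add Z):
                ○ open, literals {W=0, Z=1}.
  branch 2 (add W):
    ¬((Y → X) ∧ W): β-rule — branch into ¬(Y → X)  //  ¬W.
      branch 2.1 (add ¬(Y → X)):
        ¬(Y → X): α-rule — add Y, ¬X.
        ○ open, literals {W=1, X=0, Y=1}.
      branch 2.2 (add ¬W):
        × closes — contains both W and ¬W.
1 branch closed, 7 open.
Each open branch fixes some atoms; the unmentioned ones are free. Counting distinct full assignments: branch {W=0, X=0, Y=1} (Z, V) contributes 4 new; branch {X=0, Y=1, Z=1} (V, W) contributes 2 new; branch {X=0, Y=1, Z=1} (V, W) contributes 0 new; branch {W=0} (Z, Y, V, X) contributes 12 new; branch {W=0, Z=1} (Y, V, X) contributes 0 new; branch {W=0, Z=1} (Y, V, X) contributes 0 new; branch {W=1, X=0, Y=1} (Z, V) contributes 2 new. Total: 20.

20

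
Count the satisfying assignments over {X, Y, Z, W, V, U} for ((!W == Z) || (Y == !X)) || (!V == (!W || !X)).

56

Initial set: {(((!W == Z) || (Y == !X)) || (!V == (!W || !X)))}.
(((!W == Z) || (Y == !X)) || (!V == (!W || !X))): β-rule — branch into ((!W == Z) || (Y == !X))  //  (!V == (!W || !X)).
  branch 1 (add ((!W == Z) || (Y == !X))):
    ((!W == Z) || (Y == !X)): β-rule — branch into (!W == Z)  //  (Y == !X).
      branch 1.1 (add (!W == Z)):
        (!W == Z): β-rule — branch into !W, Z  //  !!W, !Z.
          branch 1.1.1 (add !W, Z):
            ○ open, literals {W=F, Z=T}.
          branch 1.1.2 (add !!W, !Z):
            ○ open, literals {W=T, Z=F}.
      branch 1.2 (add (Y == !X)):
        (Y == !X): β-rule — branch into Y, !X  //  !Y, !!X.
          branch 1.2.1 (add Y, !X):
            ○ open, literals {X=F, Y=T}.
          branch 1.2.2 (add !Y, !!X):
            ○ open, literals {X=T, Y=F}.
  branch 2 (add (!V == (!W || !X))):
    (!V == (!W || !X)): β-rule — branch into !V, (!W || !X)  //  !!V, !(!W || !X).
      branch 2.1 (add !V, (!W || !X)):
        (!W || !X): β-rule — branch into !W  //  !X.
          branch 2.1.1 (add !W):
            ○ open, literals {V=F, W=F}.
          branch 2.1.2 (add !X):
            ○ open, literals {V=F, X=F}.
      branch 2.2 (add !!V, !(!W || !X)):
        !(!W || !X): α-rule — add !!W, !!X.
        ○ open, literals {V=T, W=T, X=T}.
0 branches closed, 7 open.
Each open branch fixes some atoms; the unmentioned ones are free. Counting distinct full assignments: branch {W=F, Z=T} (X, Y, V, U) contributes 16 new; branch {W=T, Z=F} (X, Y, V, U) contributes 16 new; branch {X=F, Y=T} (Z, W, V, U) contributes 8 new; branch {X=T, Y=F} (Z, W, V, U) contributes 8 new; branch {V=F, W=F} (X, Y, Z, U) contributes 4 new; branch {V=F, X=F} (Y, Z, W, U) contributes 2 new; branch {V=T, W=T, X=T} (Y, Z, U) contributes 2 new. Total: 56.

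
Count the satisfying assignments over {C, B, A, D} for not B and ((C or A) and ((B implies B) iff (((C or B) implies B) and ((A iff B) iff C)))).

2

Initial set: {(not B and ((C or A) and ((B implies B) iff (((C or B) implies B) and ((A iff B) iff C)))))}.
(not B and ((C or A) and ((B implies B) iff (((C or B) implies B) and ((A iff B) iff C))))): α-rule — add not B, ((C or A) and ((B implies B) iff (((C or B) implies B) and ((A iff B) iff C)))).
((C or A) and ((B implies B) iff (((C or B) implies B) and ((A iff B) iff C)))): α-rule — add (C or A), ((B implies B) iff (((C or B) implies B) and ((A iff B) iff C))).
(C or A): β-rule — branch into C  //  A.
  branch 1 (add C):
    ((B implies B) iff (((C or B) implies B) and ((A iff B) iff C))): β-rule — branch into (B implies B), (((C or B) implies B) and ((A iff B) iff C))  //  not (B implies B), not (((C or B) implies B) and ((A iff B) iff C)).
      branch 1.1 (add (B implies B), (((C or B) implies B) and ((A iff B) iff C))):
        (((C or B) implies B) and ((A iff B) iff C)): α-rule — add ((C or B) implies B), ((A iff B) iff C).
        (B implies B): β-rule — branch into not B  //  B.
          branch 1.1.1 (add not B):
            ((C or B) implies B): β-rule — branch into not (C or B)  //  B.
              branch 1.1.1.1 (add not (C or B)):
                not (C or B): α-rule — add not C, not B.
                × closes — contains both C and not C.
              branch 1.1.1.2 (add B):
                × closes — contains both B and not B.
          branch 1.1.2 (add B):
            × closes — contains both B and not B.
      branch 1.2 (add not (B implies B), not (((C or B) implies B) and ((A iff B) iff C))):
        not (B implies B): α-rule — add B, not B.
        × closes — contains both B and not B.
  branch 2 (add A):
    ((B implies B) iff (((C or B) implies B) and ((A iff B) iff C))): β-rule — branch into (B implies B), (((C or B) implies B) and ((A iff B) iff C))  //  not (B implies B), not (((C or B) implies B) and ((A iff B) iff C)).
      branch 2.1 (add (B implies B), (((C or B) implies B) and ((A iff B) iff C))):
        (((C or B) implies B) and ((A iff B) iff C)): α-rule — add ((C or B) implies B), ((A iff B) iff C).
        (B implies B): β-rule — branch into not B  //  B.
          branch 2.1.1 (add not B):
            ((C or B) implies B): β-rule — branch into not (C or B)  //  B.
              branch 2.1.1.1 (add not (C or B)):
                not (C or B): α-rule — add not C, not B.
                ((A iff B) iff C): β-rule — branch into (A iff B), C  //  not (A iff B), not C.
                  branch 2.1.1.1.1 (add (A iff B), C):
                    × closes — contains both C and not C.
                  branch 2.1.1.1.2 (add not (A iff B), not C):
                    not (A iff B): β-rule — branch into A, not B  //  not A, B.
                      branch 2.1.1.1.2.1 (add A, not B):
                        ○ open, literals {A=true, B=false, C=false}.
                      branch 2.1.1.1.2.2 (add not A, B):
                        × closes — contains both A and not A.
              branch 2.1.1.2 (add B):
                × closes — contains both B and not B.
          branch 2.1.2 (add B):
            × closes — contains both B and not B.
      branch 2.2 (add not (B implies B), not (((C or B) implies B) and ((A iff B) iff C))):
        not (B implies B): α-rule — add B, not B.
        × closes — contains both B and not B.
9 branches closed, 1 open.
Each open branch fixes some atoms; the unmentioned ones are free. Counting distinct full assignments: branch {A=true, B=false, C=false} (D) contributes 2 new. Total: 2.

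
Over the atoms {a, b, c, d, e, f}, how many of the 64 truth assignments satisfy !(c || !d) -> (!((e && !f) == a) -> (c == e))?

Initial set: {T (!(c || !d) -> (!((e && !f) == a) -> (c == e)))}.
T (!(c || !d) -> (!((e && !f) == a) -> (c == e))): β-rule — branch into F !(c || !d)  //  T (!((e && !f) == a) -> (c == e)).
  branch 1 (add F !(c || !d)):
    F !(c || !d): β-rule — branch into T c  //  T !d.
      branch 1.1 (add T c):
        ○ open, literals {c=T}.
      branch 1.2 (add T !d):
        ○ open, literals {d=F}.
  branch 2 (add T (!((e && !f) == a) -> (c == e))):
    T (!((e && !f) == a) -> (c == e)): β-rule — branch into F !((e && !f) == a)  //  T (c == e).
      branch 2.1 (add F !((e && !f) == a)):
        F !((e && !f) == a): β-rule — branch into T (e && !f), T a  //  F (e && !f), F a.
          branch 2.1.1 (add T (e && !f), T a):
            T (e && !f): α-rule — add T e, T !f.
            ○ open, literals {a=T, e=T, f=F}.
          branch 2.1.2 (add F (e && !f), F a):
            F (e && !f): β-rule — branch into F e  //  F !f.
              branch 2.1.2.1 (add F e):
                ○ open, literals {a=F, e=F}.
              branch 2.1.2.2 (add F !f):
                ○ open, literals {a=F, f=T}.
      branch 2.2 (add T (c == e)):
        T (c == e): β-rule — branch into T c, T e  //  F c, F e.
          branch 2.2.1 (add T c, T e):
            ○ open, literals {c=T, e=T}.
          branch 2.2.2 (add F c, F e):
            ○ open, literals {c=F, e=F}.
0 branches closed, 7 open.
Each open branch fixes some atoms; the unmentioned ones are free. Counting distinct full assignments: branch {c=T} (a, b, d, e, f) contributes 32 new; branch {d=F} (a, b, c, e, f) contributes 16 new; branch {a=T, e=T, f=F} (b, c, d) contributes 2 new; branch {a=F, e=F} (b, c, d, f) contributes 4 new; branch {a=F, f=T} (b, c, d, e) contributes 2 new; branch {c=T, e=T} (a, b, d, f) contributes 0 new; branch {c=F, e=F} (a, b, d, f) contributes 4 new. Total: 60.

60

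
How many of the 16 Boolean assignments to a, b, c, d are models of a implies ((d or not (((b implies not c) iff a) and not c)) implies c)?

14

Initial set: {T (a implies ((d or not (((b implies not c) iff a) and not c)) implies c))}.
T (a implies ((d or not (((b implies not c) iff a) and not c)) implies c)): β-rule — branch into F a  //  T ((d or not (((b implies not c) iff a) and not c)) implies c).
  branch 1 (add F a):
    ○ open, literals {a=F}.
  branch 2 (add T ((d or not (((b implies not c) iff a) and not c)) implies c)):
    T ((d or not (((b implies not c) iff a) and not c)) implies c): β-rule — branch into F (d or not (((b implies not c) iff a) and not c))  //  T c.
      branch 2.1 (add F (d or not (((b implies not c) iff a) and not c))):
        F (d or not (((b implies not c) iff a) and not c)): α-rule — add F d, F not (((b implies not c) iff a) and not c).
        F not (((b implies not c) iff a) and not c): α-rule — add T ((b implies not c) iff a), T not c.
        T ((b implies not c) iff a): β-rule — branch into T (b implies not c), T a  //  F (b implies not c), F a.
          branch 2.1.1 (add T (b implies not c), T a):
            T (b implies not c): β-rule — branch into F b  //  T not c.
              branch 2.1.1.1 (add F b):
                ○ open, literals {a=T, b=F, c=F, d=F}.
              branch 2.1.1.2 (add T not c):
                ○ open, literals {a=T, c=F, d=F}.
          branch 2.1.2 (add F (b implies not c), F a):
            F (b implies not c): α-rule — add T b, F not c.
            × closes — contains both c and not c.
      branch 2.2 (add T c):
        ○ open, literals {c=T}.
1 branch closed, 4 open.
Each open branch fixes some atoms; the unmentioned ones are free. Counting distinct full assignments: branch {a=F} (b, c, d) contributes 8 new; branch {a=T, b=F, c=F, d=F} (none free) contributes 1 new; branch {a=T, c=F, d=F} (b) contributes 1 new; branch {c=T} (a, b, d) contributes 4 new. Total: 14.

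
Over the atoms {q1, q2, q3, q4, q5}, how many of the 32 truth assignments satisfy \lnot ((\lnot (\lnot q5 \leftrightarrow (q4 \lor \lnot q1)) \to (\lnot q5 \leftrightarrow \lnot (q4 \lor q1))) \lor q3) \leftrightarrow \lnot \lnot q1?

Initial set: {(\lnot ((\lnot (\lnot q5 \leftrightarrow (q4 \lor \lnot q1)) \to (\lnot q5 \leftrightarrow \lnot (q4 \lor q1))) \lor q3) \leftrightarrow \lnot \lnot q1)}.
(\lnot ((\lnot (\lnot q5 \leftrightarrow (q4 \lor \lnot q1)) \to (\lnot q5 \leftrightarrow \lnot (q4 \lor q1))) \lor q3) \leftrightarrow \lnot \lnot q1): β-rule — branch into \lnot ((\lnot (\lnot q5 \leftrightarrow (q4 \lor \lnot q1)) \to (\lnot q5 \leftrightarrow \lnot (q4 \lor q1))) \lor q3), \lnot \lnot q1  //  \lnot \lnot ((\lnot (\lnot q5 \leftrightarrow (q4 \lor \lnot q1)) \to (\lnot q5 \leftrightarrow \lnot (q4 \lor q1))) \lor q3), \lnot \lnot \lnot q1.
  branch 1 (add \lnot ((\lnot (\lnot q5 \leftrightarrow (q4 \lor \lnot q1)) \to (\lnot q5 \leftrightarrow \lnot (q4 \lor q1))) \lor q3), \lnot \lnot q1):
    \lnot ((\lnot (\lnot q5 \leftrightarrow (q4 \lor \lnot q1)) \to (\lnot q5 \leftrightarrow \lnot (q4 \lor q1))) \lor q3): α-rule — add \lnot (\lnot (\lnot q5 \leftrightarrow (q4 \lor \lnot q1)) \to (\lnot q5 \leftrightarrow \lnot (q4 \lor q1))), \lnot q3.
    \lnot \lnot q1: drop double negation, giving q1.
    \lnot (\lnot (\lnot q5 \leftrightarrow (q4 \lor \lnot q1)) \to (\lnot q5 \leftrightarrow \lnot (q4 \lor q1))): α-rule — add \lnot (\lnot q5 \leftrightarrow (q4 \lor \lnot q1)), \lnot (\lnot q5 \leftrightarrow \lnot (q4 \lor q1)).
    \lnot (\lnot q5 \leftrightarrow (q4 \lor \lnot q1)): β-rule — branch into \lnot q5, \lnot (q4 \lor \lnot q1)  //  \lnot \lnot q5, (q4 \lor \lnot q1).
      branch 1.1 (add \lnot q5, \lnot (q4 \lor \lnot q1)):
        \lnot (q4 \lor \lnot q1): α-rule — add \lnot q4, \lnot \lnot q1.
        \lnot (\lnot q5 \leftrightarrow \lnot (q4 \lor q1)): β-rule — branch into \lnot q5, \lnot \lnot (q4 \lor q1)  //  \lnot \lnot q5, \lnot (q4 \lor q1).
          branch 1.1.1 (add \lnot q5, \lnot \lnot (q4 \lor q1)):
            \lnot \lnot (q4 \lor q1): β-rule — branch into q4  //  q1.
              branch 1.1.1.1 (add q4):
                × closes — contains both q4 and \lnot q4.
              branch 1.1.1.2 (add q1):
                ○ open, literals {q1=true, q3=false, q4=false, q5=false}.
          branch 1.1.2 (add \lnot \lnot q5, \lnot (q4 \lor q1)):
            × closes — contains both q5 and \lnot q5.
      branch 1.2 (add \lnot \lnot q5, (q4 \lor \lnot q1)):
        \lnot (\lnot q5 \leftrightarrow \lnot (q4 \lor q1)): β-rule — branch into \lnot q5, \lnot \lnot (q4 \lor q1)  //  \lnot \lnot q5, \lnot (q4 \lor q1).
          branch 1.2.1 (add \lnot q5, \lnot \lnot (q4 \lor q1)):
            × closes — contains both q5 and \lnot q5.
          branch 1.2.2 (add \lnot \lnot q5, \lnot (q4 \lor q1)):
            \lnot (q4 \lor q1): α-rule — add \lnot q4, \lnot q1.
            × closes — contains both q1 and \lnot q1.
  branch 2 (add \lnot \lnot ((\lnot (\lnot q5 \leftrightarrow (q4 \lor \lnot q1)) \to (\lnot q5 \leftrightarrow \lnot (q4 \lor q1))) \lor q3), \lnot \lnot \lnot q1):
    \lnot \lnot \lnot q1: drop double negation, giving \lnot q1.
    \lnot \lnot ((\lnot (\lnot q5 \leftrightarrow (q4 \lor \lnot q1)) \to (\lnot q5 \leftrightarrow \lnot (q4 \lor q1))) \lor q3): β-rule — branch into (\lnot (\lnot q5 \leftrightarrow (q4 \lor \lnot q1)) \to (\lnot q5 \leftrightarrow \lnot (q4 \lor q1)))  //  q3.
      branch 2.1 (add (\lnot (\lnot q5 \leftrightarrow (q4 \lor \lnot q1)) \to (\lnot q5 \leftrightarrow \lnot (q4 \lor q1)))):
        (\lnot (\lnot q5 \leftrightarrow (q4 \lor \lnot q1)) \to (\lnot q5 \leftrightarrow \lnot (q4 \lor q1))): β-rule — branch into \lnot \lnot (\lnot q5 \leftrightarrow (q4 \lor \lnot q1))  //  (\lnot q5 \leftrightarrow \lnot (q4 \lor q1)).
          branch 2.1.1 (add \lnot \lnot (\lnot q5 \leftrightarrow (q4 \lor \lnot q1))):
            \lnot \lnot (\lnot q5 \leftrightarrow (q4 \lor \lnot q1)): β-rule — branch into \lnot q5, (q4 \lor \lnot q1)  //  \lnot \lnot q5, \lnot (q4 \lor \lnot q1).
              branch 2.1.1.1 (add \lnot q5, (q4 \lor \lnot q1)):
                (q4 \lor \lnot q1): β-rule — branch into q4  //  \lnot q1.
                  branch 2.1.1.1.1 (add q4):
                    ○ open, literals {q1=false, q4=true, q5=false}.
                  branch 2.1.1.1.2 (add \lnot q1):
                    ○ open, literals {q1=false, q5=false}.
              branch 2.1.1.2 (add \lnot \lnot q5, \lnot (q4 \lor \lnot q1)):
                \lnot (q4 \lor \lnot q1): α-rule — add \lnot q4, \lnot \lnot q1.
                × closes — contains both q1 and \lnot q1.
          branch 2.1.2 (add (\lnot q5 \leftrightarrow \lnot (q4 \lor q1))):
            (\lnot q5 \leftrightarrow \lnot (q4 \lor q1)): β-rule — branch into \lnot q5, \lnot (q4 \lor q1)  //  \lnot \lnot q5, \lnot \lnot (q4 \lor q1).
              branch 2.1.2.1 (add \lnot q5, \lnot (q4 \lor q1)):
                \lnot (q4 \lor q1): α-rule — add \lnot q4, \lnot q1.
                ○ open, literals {q1=false, q4=false, q5=false}.
              branch 2.1.2.2 (add \lnot \lnot q5, \lnot \lnot (q4 \lor q1)):
                \lnot \lnot (q4 \lor q1): β-rule — branch into q4  //  q1.
                  branch 2.1.2.2.1 (add q4):
                    ○ open, literals {q1=false, q4=true, q5=true}.
                  branch 2.1.2.2.2 (add q1):
                    × closes — contains both q1 and \lnot q1.
      branch 2.2 (add q3):
        ○ open, literals {q1=false, q3=true}.
6 branches closed, 6 open.
Each open branch fixes some atoms; the unmentioned ones are free. Counting distinct full assignments: branch {q1=true, q3=false, q4=false, q5=false} (q2) contributes 2 new; branch {q1=false, q4=true, q5=false} (q2, q3) contributes 4 new; branch {q1=false, q5=false} (q2, q3, q4) contributes 4 new; branch {q1=false, q4=false, q5=false} (q2, q3) contributes 0 new; branch {q1=false, q4=true, q5=true} (q2, q3) contributes 4 new; branch {q1=false, q3=true} (q2, q4, q5) contributes 2 new. Total: 16.

16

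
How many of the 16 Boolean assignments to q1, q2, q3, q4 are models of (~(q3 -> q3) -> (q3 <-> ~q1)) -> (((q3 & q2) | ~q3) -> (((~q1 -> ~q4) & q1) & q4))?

7

Initial set: {((~(q3 -> q3) -> (q3 <-> ~q1)) -> (((q3 & q2) | ~q3) -> (((~q1 -> ~q4) & q1) & q4)))}.
((~(q3 -> q3) -> (q3 <-> ~q1)) -> (((q3 & q2) | ~q3) -> (((~q1 -> ~q4) & q1) & q4))): β-rule — branch into ~(~(q3 -> q3) -> (q3 <-> ~q1))  //  (((q3 & q2) | ~q3) -> (((~q1 -> ~q4) & q1) & q4)).
  branch 1 (add ~(~(q3 -> q3) -> (q3 <-> ~q1))):
    ~(~(q3 -> q3) -> (q3 <-> ~q1)): α-rule — add ~(q3 -> q3), ~(q3 <-> ~q1).
    ~(q3 -> q3): α-rule — add q3, ~q3.
    × closes — contains both q3 and ~q3.
  branch 2 (add (((q3 & q2) | ~q3) -> (((~q1 -> ~q4) & q1) & q4))):
    (((q3 & q2) | ~q3) -> (((~q1 -> ~q4) & q1) & q4)): β-rule — branch into ~((q3 & q2) | ~q3)  //  (((~q1 -> ~q4) & q1) & q4).
      branch 2.1 (add ~((q3 & q2) | ~q3)):
        ~((q3 & q2) | ~q3): α-rule — add ~(q3 & q2), ~~q3.
        ~(q3 & q2): β-rule — branch into ~q3  //  ~q2.
          branch 2.1.1 (add ~q3):
            × closes — contains both q3 and ~q3.
          branch 2.1.2 (add ~q2):
            ○ open, literals {q2=false, q3=true}.
      branch 2.2 (add (((~q1 -> ~q4) & q1) & q4)):
        (((~q1 -> ~q4) & q1) & q4): α-rule — add ((~q1 -> ~q4) & q1), q4.
        ((~q1 -> ~q4) & q1): α-rule — add (~q1 -> ~q4), q1.
        (~q1 -> ~q4): β-rule — branch into ~~q1  //  ~q4.
          branch 2.2.1 (add ~~q1):
            ○ open, literals {q1=true, q4=true}.
          branch 2.2.2 (add ~q4):
            × closes — contains both q4 and ~q4.
3 branches closed, 2 open.
Each open branch fixes some atoms; the unmentioned ones are free. Counting distinct full assignments: branch {q2=false, q3=true} (q1, q4) contributes 4 new; branch {q1=true, q4=true} (q2, q3) contributes 3 new. Total: 7.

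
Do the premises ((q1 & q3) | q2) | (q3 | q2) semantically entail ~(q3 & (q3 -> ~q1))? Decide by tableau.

No

Initial set: {T (((q1 & q3) | q2) | (q3 | q2)); F ~(q3 & (q3 -> ~q1))}.
F ~(q3 & (q3 -> ~q1)): α-rule — add T q3, T (q3 -> ~q1).
T (((q1 & q3) | q2) | (q3 | q2)): β-rule — branch into T ((q1 & q3) | q2)  //  T (q3 | q2).
  branch 1 (add T ((q1 & q3) | q2)):
    T (q3 -> ~q1): β-rule — branch into F q3  //  T ~q1.
      branch 1.1 (add F q3):
        × closes — contains both q3 and ~q3.
      branch 1.2 (add T ~q1):
        T ((q1 & q3) | q2): β-rule — branch into T (q1 & q3)  //  T q2.
          branch 1.2.1 (add T (q1 & q3)):
            T (q1 & q3): α-rule — add T q1, T q3.
            × closes — contains both q1 and ~q1.
          branch 1.2.2 (add T q2):
            ○ open, literals {q1=0, q2=1, q3=1}.
  branch 2 (add T (q3 | q2)):
    T (q3 -> ~q1): β-rule — branch into F q3  //  T ~q1.
      branch 2.1 (add F q3):
        × closes — contains both q3 and ~q3.
      branch 2.2 (add T ~q1):
        T (q3 | q2): β-rule — branch into T q3  //  T q2.
          branch 2.2.1 (add T q3):
            ○ open, literals {q1=0, q3=1}.
          branch 2.2.2 (add T q2):
            ○ open, literals {q1=0, q2=1, q3=1}.
3 branches closed, 3 open.
An open branch gives a countermodel: q1=0, q2=1, q3=1 (unmentioned atoms arbitrary); the premises hold there but the conclusion fails.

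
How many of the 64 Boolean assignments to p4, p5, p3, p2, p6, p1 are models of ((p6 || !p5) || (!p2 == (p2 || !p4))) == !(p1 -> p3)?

Initial set: {(((p6 || !p5) || (!p2 == (p2 || !p4))) == !(p1 -> p3))}.
(((p6 || !p5) || (!p2 == (p2 || !p4))) == !(p1 -> p3)): β-rule — branch into ((p6 || !p5) || (!p2 == (p2 || !p4))), !(p1 -> p3)  //  !((p6 || !p5) || (!p2 == (p2 || !p4))), !!(p1 -> p3).
  branch 1 (add ((p6 || !p5) || (!p2 == (p2 || !p4))), !(p1 -> p3)):
    !(p1 -> p3): α-rule — add p1, !p3.
    ((p6 || !p5) || (!p2 == (p2 || !p4))): β-rule — branch into (p6 || !p5)  //  (!p2 == (p2 || !p4)).
      branch 1.1 (add (p6 || !p5)):
        (p6 || !p5): β-rule — branch into p6  //  !p5.
          branch 1.1.1 (add p6):
            ○ open, literals {p1=true, p3=false, p6=true}.
          branch 1.1.2 (add !p5):
            ○ open, literals {p1=true, p3=false, p5=false}.
      branch 1.2 (add (!p2 == (p2 || !p4))):
        (!p2 == (p2 || !p4)): β-rule — branch into !p2, (p2 || !p4)  //  !!p2, !(p2 || !p4).
          branch 1.2.1 (add !p2, (p2 || !p4)):
            (p2 || !p4): β-rule — branch into p2  //  !p4.
              branch 1.2.1.1 (add p2):
                × closes — contains both p2 and !p2.
              branch 1.2.1.2 (add !p4):
                ○ open, literals {p1=true, p2=false, p3=false, p4=false}.
          branch 1.2.2 (add !!p2, !(p2 || !p4)):
            !(p2 || !p4): α-rule — add !p2, !!p4.
            × closes — contains both p2 and !p2.
  branch 2 (add !((p6 || !p5) || (!p2 == (p2 || !p4))), !!(p1 -> p3)):
    !((p6 || !p5) || (!p2 == (p2 || !p4))): α-rule — add !(p6 || !p5), !(!p2 == (p2 || !p4)).
    !(p6 || !p5): α-rule — add !p6, !!p5.
    !!(p1 -> p3): β-rule — branch into !p1  //  p3.
      branch 2.1 (add !p1):
        !(!p2 == (p2 || !p4)): β-rule — branch into !p2, !(p2 || !p4)  //  !!p2, (p2 || !p4).
          branch 2.1.1 (add !p2, !(p2 || !p4)):
            !(p2 || !p4): α-rule — add !p2, !!p4.
            ○ open, literals {p1=false, p2=false, p4=true, p5=true, p6=false}.
          branch 2.1.2 (add !!p2, (p2 || !p4)):
            (p2 || !p4): β-rule — branch into p2  //  !p4.
              branch 2.1.2.1 (add p2):
                ○ open, literals {p1=false, p2=true, p5=true, p6=false}.
              branch 2.1.2.2 (add !p4):
                ○ open, literals {p1=false, p2=true, p4=false, p5=true, p6=false}.
      branch 2.2 (add p3):
        !(!p2 == (p2 || !p4)): β-rule — branch into !p2, !(p2 || !p4)  //  !!p2, (p2 || !p4).
          branch 2.2.1 (add !p2, !(p2 || !p4)):
            !(p2 || !p4): α-rule — add !p2, !!p4.
            ○ open, literals {p2=false, p3=true, p4=true, p5=true, p6=false}.
          branch 2.2.2 (add !!p2, (p2 || !p4)):
            (p2 || !p4): β-rule — branch into p2  //  !p4.
              branch 2.2.2.1 (add p2):
                ○ open, literals {p2=true, p3=true, p5=true, p6=false}.
              branch 2.2.2.2 (add !p4):
                ○ open, literals {p2=true, p3=true, p4=false, p5=true, p6=false}.
2 branches closed, 9 open.
Each open branch fixes some atoms; the unmentioned ones are free. Counting distinct full assignments: branch {p1=true, p3=false, p6=true} (p4, p5, p2) contributes 8 new; branch {p1=true, p3=false, p5=false} (p4, p2, p6) contributes 4 new; branch {p1=true, p2=false, p3=false, p4=false} (p5, p6) contributes 1 new; branch {p1=false, p2=false, p4=true, p5=true, p6=false} (p3) contributes 2 new; branch {p1=false, p2=true, p5=true, p6=false} (p4, p3) contributes 4 new; branch {p1=false, p2=true, p4=false, p5=true, p6=false} (p3) contributes 0 new; branch {p2=false, p3=true, p4=true, p5=true, p6=false} (p1) contributes 1 new; branch {p2=true, p3=true, p5=true, p6=false} (p4, p1) contributes 2 new; branch {p2=true, p3=true, p4=false, p5=true, p6=false} (p1) contributes 0 new. Total: 22.

22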